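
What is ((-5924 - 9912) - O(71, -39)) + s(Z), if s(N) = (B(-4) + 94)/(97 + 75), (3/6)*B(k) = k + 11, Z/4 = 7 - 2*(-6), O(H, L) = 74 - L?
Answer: -685780/43 ≈ -15948.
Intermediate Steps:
Z = 76 (Z = 4*(7 - 2*(-6)) = 4*(7 + 12) = 4*19 = 76)
B(k) = 22 + 2*k (B(k) = 2*(k + 11) = 2*(11 + k) = 22 + 2*k)
s(N) = 27/43 (s(N) = ((22 + 2*(-4)) + 94)/(97 + 75) = ((22 - 8) + 94)/172 = (14 + 94)*(1/172) = 108*(1/172) = 27/43)
((-5924 - 9912) - O(71, -39)) + s(Z) = ((-5924 - 9912) - (74 - 1*(-39))) + 27/43 = (-15836 - (74 + 39)) + 27/43 = (-15836 - 1*113) + 27/43 = (-15836 - 113) + 27/43 = -15949 + 27/43 = -685780/43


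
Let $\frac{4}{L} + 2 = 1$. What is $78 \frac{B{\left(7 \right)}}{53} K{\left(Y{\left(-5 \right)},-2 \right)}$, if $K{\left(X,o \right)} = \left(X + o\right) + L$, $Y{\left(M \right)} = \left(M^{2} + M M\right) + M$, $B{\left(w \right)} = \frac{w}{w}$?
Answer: $\frac{3042}{53} \approx 57.396$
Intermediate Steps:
$L = -4$ ($L = \frac{4}{-2 + 1} = \frac{4}{-1} = 4 \left(-1\right) = -4$)
$B{\left(w \right)} = 1$
$Y{\left(M \right)} = M + 2 M^{2}$ ($Y{\left(M \right)} = \left(M^{2} + M^{2}\right) + M = 2 M^{2} + M = M + 2 M^{2}$)
$K{\left(X,o \right)} = -4 + X + o$ ($K{\left(X,o \right)} = \left(X + o\right) - 4 = -4 + X + o$)
$78 \frac{B{\left(7 \right)}}{53} K{\left(Y{\left(-5 \right)},-2 \right)} = 78 \cdot 1 \cdot \frac{1}{53} \left(-4 - 5 \left(1 + 2 \left(-5\right)\right) - 2\right) = 78 \cdot 1 \cdot \frac{1}{53} \left(-4 - 5 \left(1 - 10\right) - 2\right) = 78 \cdot \frac{1}{53} \left(-4 - -45 - 2\right) = \frac{78 \left(-4 + 45 - 2\right)}{53} = \frac{78}{53} \cdot 39 = \frac{3042}{53}$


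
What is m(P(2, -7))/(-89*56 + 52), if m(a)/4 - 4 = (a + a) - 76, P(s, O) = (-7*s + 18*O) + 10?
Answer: 332/1233 ≈ 0.26926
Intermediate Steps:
P(s, O) = 10 - 7*s + 18*O
m(a) = -288 + 8*a (m(a) = 16 + 4*((a + a) - 76) = 16 + 4*(2*a - 76) = 16 + 4*(-76 + 2*a) = 16 + (-304 + 8*a) = -288 + 8*a)
m(P(2, -7))/(-89*56 + 52) = (-288 + 8*(10 - 7*2 + 18*(-7)))/(-89*56 + 52) = (-288 + 8*(10 - 14 - 126))/(-4984 + 52) = (-288 + 8*(-130))/(-4932) = (-288 - 1040)*(-1/4932) = -1328*(-1/4932) = 332/1233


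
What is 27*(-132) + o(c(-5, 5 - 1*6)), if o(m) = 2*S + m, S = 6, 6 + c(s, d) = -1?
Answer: -3559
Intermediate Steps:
c(s, d) = -7 (c(s, d) = -6 - 1 = -7)
o(m) = 12 + m (o(m) = 2*6 + m = 12 + m)
27*(-132) + o(c(-5, 5 - 1*6)) = 27*(-132) + (12 - 7) = -3564 + 5 = -3559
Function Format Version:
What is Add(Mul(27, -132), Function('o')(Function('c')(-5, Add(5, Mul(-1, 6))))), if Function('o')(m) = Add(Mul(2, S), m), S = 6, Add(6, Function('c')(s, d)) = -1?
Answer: -3559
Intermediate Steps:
Function('c')(s, d) = -7 (Function('c')(s, d) = Add(-6, -1) = -7)
Function('o')(m) = Add(12, m) (Function('o')(m) = Add(Mul(2, 6), m) = Add(12, m))
Add(Mul(27, -132), Function('o')(Function('c')(-5, Add(5, Mul(-1, 6))))) = Add(Mul(27, -132), Add(12, -7)) = Add(-3564, 5) = -3559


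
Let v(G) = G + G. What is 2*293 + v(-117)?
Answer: 352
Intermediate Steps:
v(G) = 2*G
2*293 + v(-117) = 2*293 + 2*(-117) = 586 - 234 = 352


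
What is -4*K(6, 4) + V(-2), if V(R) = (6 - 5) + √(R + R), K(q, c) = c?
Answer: -15 + 2*I ≈ -15.0 + 2.0*I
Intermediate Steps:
V(R) = 1 + √2*√R (V(R) = 1 + √(2*R) = 1 + √2*√R)
-4*K(6, 4) + V(-2) = -4*4 + (1 + √2*√(-2)) = -16 + (1 + √2*(I*√2)) = -16 + (1 + 2*I) = -15 + 2*I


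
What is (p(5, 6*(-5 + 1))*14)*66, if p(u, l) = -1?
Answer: -924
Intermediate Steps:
(p(5, 6*(-5 + 1))*14)*66 = -1*14*66 = -14*66 = -924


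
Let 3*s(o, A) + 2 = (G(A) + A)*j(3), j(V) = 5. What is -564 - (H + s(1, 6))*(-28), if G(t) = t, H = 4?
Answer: 268/3 ≈ 89.333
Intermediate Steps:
s(o, A) = -⅔ + 10*A/3 (s(o, A) = -⅔ + ((A + A)*5)/3 = -⅔ + ((2*A)*5)/3 = -⅔ + (10*A)/3 = -⅔ + 10*A/3)
-564 - (H + s(1, 6))*(-28) = -564 - (4 + (-⅔ + (10/3)*6))*(-28) = -564 - (4 + (-⅔ + 20))*(-28) = -564 - (4 + 58/3)*(-28) = -564 - 70*(-28)/3 = -564 - 1*(-1960/3) = -564 + 1960/3 = 268/3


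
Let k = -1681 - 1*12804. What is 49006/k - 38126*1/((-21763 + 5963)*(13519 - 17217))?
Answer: -286389442551/84633537400 ≈ -3.3839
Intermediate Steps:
k = -14485 (k = -1681 - 12804 = -14485)
49006/k - 38126*1/((-21763 + 5963)*(13519 - 17217)) = 49006/(-14485) - 38126*1/((-21763 + 5963)*(13519 - 17217)) = 49006*(-1/14485) - 38126/((-15800*(-3698))) = -49006/14485 - 38126/58428400 = -49006/14485 - 38126*1/58428400 = -49006/14485 - 19063/29214200 = -286389442551/84633537400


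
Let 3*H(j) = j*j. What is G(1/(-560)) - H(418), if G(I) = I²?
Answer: -54793446397/940800 ≈ -58241.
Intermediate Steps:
H(j) = j²/3 (H(j) = (j*j)/3 = j²/3)
G(1/(-560)) - H(418) = (1/(-560))² - 418²/3 = (-1/560)² - 174724/3 = 1/313600 - 1*174724/3 = 1/313600 - 174724/3 = -54793446397/940800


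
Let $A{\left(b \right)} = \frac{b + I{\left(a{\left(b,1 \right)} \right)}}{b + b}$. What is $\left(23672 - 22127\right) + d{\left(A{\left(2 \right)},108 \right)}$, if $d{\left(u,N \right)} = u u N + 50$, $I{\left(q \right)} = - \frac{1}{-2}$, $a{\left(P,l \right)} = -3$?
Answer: $\frac{26195}{16} \approx 1637.2$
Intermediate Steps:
$I{\left(q \right)} = \frac{1}{2}$ ($I{\left(q \right)} = \left(-1\right) \left(- \frac{1}{2}\right) = \frac{1}{2}$)
$A{\left(b \right)} = \frac{\frac{1}{2} + b}{2 b}$ ($A{\left(b \right)} = \frac{b + \frac{1}{2}}{b + b} = \frac{\frac{1}{2} + b}{2 b}$)
$d{\left(u,N \right)} = 50 + N u^{2}$ ($d{\left(u,N \right)} = u^{2} N + 50 = N u^{2} + 50 = 50 + N u^{2}$)
$\left(23672 - 22127\right) + d{\left(A{\left(2 \right)},108 \right)} = \left(23672 - 22127\right) + \left(50 + 108 \left(\frac{1 + 2 \cdot 2}{4 \cdot 2}\right)^{2}\right) = 1545 + \left(50 + 108 \left(\frac{1}{4} \cdot \frac{1}{2} \left(1 + 4\right)\right)^{2}\right) = 1545 + \left(50 + 108 \left(\frac{1}{4} \cdot \frac{1}{2} \cdot 5\right)^{2}\right) = 1545 + \left(50 + 108 \left(\frac{5}{8}\right)^{2}\right) = 1545 + \left(50 + 108 \cdot \frac{25}{64}\right) = 1545 + \left(50 + \frac{675}{16}\right) = 1545 + \frac{1475}{16} = \frac{26195}{16}$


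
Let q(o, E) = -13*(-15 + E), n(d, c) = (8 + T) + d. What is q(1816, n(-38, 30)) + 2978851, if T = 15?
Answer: 2979241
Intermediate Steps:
n(d, c) = 23 + d (n(d, c) = (8 + 15) + d = 23 + d)
q(o, E) = 195 - 13*E
q(1816, n(-38, 30)) + 2978851 = (195 - 13*(23 - 38)) + 2978851 = (195 - 13*(-15)) + 2978851 = (195 + 195) + 2978851 = 390 + 2978851 = 2979241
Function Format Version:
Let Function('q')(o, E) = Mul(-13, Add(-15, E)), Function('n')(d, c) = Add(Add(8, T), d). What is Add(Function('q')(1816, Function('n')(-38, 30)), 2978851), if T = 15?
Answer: 2979241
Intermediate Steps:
Function('n')(d, c) = Add(23, d) (Function('n')(d, c) = Add(Add(8, 15), d) = Add(23, d))
Function('q')(o, E) = Add(195, Mul(-13, E))
Add(Function('q')(1816, Function('n')(-38, 30)), 2978851) = Add(Add(195, Mul(-13, Add(23, -38))), 2978851) = Add(Add(195, Mul(-13, -15)), 2978851) = Add(Add(195, 195), 2978851) = Add(390, 2978851) = 2979241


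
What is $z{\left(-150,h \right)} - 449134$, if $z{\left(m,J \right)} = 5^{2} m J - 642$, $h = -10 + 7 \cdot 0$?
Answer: $-412276$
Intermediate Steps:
$h = -10$ ($h = -10 + 0 = -10$)
$z{\left(m,J \right)} = -642 + 25 J m$ ($z{\left(m,J \right)} = 25 m J - 642 = 25 J m - 642 = -642 + 25 J m$)
$z{\left(-150,h \right)} - 449134 = \left(-642 + 25 \left(-10\right) \left(-150\right)\right) - 449134 = \left(-642 + 37500\right) - 449134 = 36858 - 449134 = -412276$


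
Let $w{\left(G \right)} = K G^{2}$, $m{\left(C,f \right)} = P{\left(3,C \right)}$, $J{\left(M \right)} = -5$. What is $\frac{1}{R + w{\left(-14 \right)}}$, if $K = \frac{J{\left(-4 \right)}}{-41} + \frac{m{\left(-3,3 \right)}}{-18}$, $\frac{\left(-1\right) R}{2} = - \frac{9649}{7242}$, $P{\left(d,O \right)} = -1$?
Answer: $\frac{445383}{16682293} \approx 0.026698$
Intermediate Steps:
$m{\left(C,f \right)} = -1$
$R = \frac{9649}{3621}$ ($R = - 2 \left(- \frac{9649}{7242}\right) = - 2 \left(\left(-9649\right) \frac{1}{7242}\right) = \left(-2\right) \left(- \frac{9649}{7242}\right) = \frac{9649}{3621} \approx 2.6647$)
$K = \frac{131}{738}$ ($K = - \frac{5}{-41} - \frac{1}{-18} = \left(-5\right) \left(- \frac{1}{41}\right) - - \frac{1}{18} = \frac{5}{41} + \frac{1}{18} = \frac{131}{738} \approx 0.17751$)
$w{\left(G \right)} = \frac{131 G^{2}}{738}$
$\frac{1}{R + w{\left(-14 \right)}} = \frac{1}{\frac{9649}{3621} + \frac{131 \left(-14\right)^{2}}{738}} = \frac{1}{\frac{9649}{3621} + \frac{131}{738} \cdot 196} = \frac{1}{\frac{9649}{3621} + \frac{12838}{369}} = \frac{1}{\frac{16682293}{445383}} = \frac{445383}{16682293}$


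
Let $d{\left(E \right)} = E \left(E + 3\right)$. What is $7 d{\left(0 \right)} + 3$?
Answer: $3$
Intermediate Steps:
$d{\left(E \right)} = E \left(3 + E\right)$
$7 d{\left(0 \right)} + 3 = 7 \cdot 0 \left(3 + 0\right) + 3 = 7 \cdot 0 \cdot 3 + 3 = 7 \cdot 0 + 3 = 0 + 3 = 3$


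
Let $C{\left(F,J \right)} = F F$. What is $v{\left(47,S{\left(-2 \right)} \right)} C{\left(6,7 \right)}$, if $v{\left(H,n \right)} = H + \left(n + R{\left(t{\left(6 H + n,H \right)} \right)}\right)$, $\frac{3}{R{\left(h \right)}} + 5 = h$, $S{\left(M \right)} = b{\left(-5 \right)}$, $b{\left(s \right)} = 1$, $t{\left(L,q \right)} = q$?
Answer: $\frac{12114}{7} \approx 1730.6$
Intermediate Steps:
$S{\left(M \right)} = 1$
$R{\left(h \right)} = \frac{3}{-5 + h}$
$C{\left(F,J \right)} = F^{2}$
$v{\left(H,n \right)} = H + n + \frac{3}{-5 + H}$ ($v{\left(H,n \right)} = H + \left(n + \frac{3}{-5 + H}\right) = H + n + \frac{3}{-5 + H}$)
$v{\left(47,S{\left(-2 \right)} \right)} C{\left(6,7 \right)} = \frac{3 + \left(-5 + 47\right) \left(47 + 1\right)}{-5 + 47} \cdot 6^{2} = \frac{3 + 42 \cdot 48}{42} \cdot 36 = \frac{3 + 2016}{42} \cdot 36 = \frac{1}{42} \cdot 2019 \cdot 36 = \frac{673}{14} \cdot 36 = \frac{12114}{7}$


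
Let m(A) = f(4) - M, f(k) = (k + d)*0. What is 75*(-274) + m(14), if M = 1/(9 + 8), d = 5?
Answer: -349351/17 ≈ -20550.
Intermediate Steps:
f(k) = 0 (f(k) = (k + 5)*0 = (5 + k)*0 = 0)
M = 1/17 ≈ 0.058824
m(A) = -1/17 (m(A) = 0 - 1*1/17 = 0 - 1/17 = -1/17)
75*(-274) + m(14) = 75*(-274) - 1/17 = -20550 - 1/17 = -349351/17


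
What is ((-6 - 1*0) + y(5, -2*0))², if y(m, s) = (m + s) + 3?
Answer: 4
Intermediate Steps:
y(m, s) = 3 + m + s
((-6 - 1*0) + y(5, -2*0))² = ((-6 - 1*0) + (3 + 5 - 2*0))² = ((-6 + 0) + (3 + 5 + 0))² = (-6 + 8)² = 2² = 4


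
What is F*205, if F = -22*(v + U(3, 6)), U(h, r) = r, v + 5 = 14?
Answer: -67650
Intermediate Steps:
v = 9 (v = -5 + 14 = 9)
F = -330 (F = -22*(9 + 6) = -22*15 = -330)
F*205 = -330*205 = -67650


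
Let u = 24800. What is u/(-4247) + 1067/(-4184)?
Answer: -3493379/573208 ≈ -6.0944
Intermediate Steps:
u/(-4247) + 1067/(-4184) = 24800/(-4247) + 1067/(-4184) = 24800*(-1/4247) + 1067*(-1/4184) = -800/137 - 1067/4184 = -3493379/573208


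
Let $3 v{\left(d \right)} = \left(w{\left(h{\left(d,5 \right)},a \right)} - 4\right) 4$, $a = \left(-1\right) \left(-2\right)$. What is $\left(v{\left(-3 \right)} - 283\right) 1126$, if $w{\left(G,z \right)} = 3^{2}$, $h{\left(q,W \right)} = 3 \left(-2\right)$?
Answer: $- \frac{933454}{3} \approx -3.1115 \cdot 10^{5}$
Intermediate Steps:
$h{\left(q,W \right)} = -6$
$a = 2$
$w{\left(G,z \right)} = 9$
$v{\left(d \right)} = \frac{20}{3}$ ($v{\left(d \right)} = \frac{\left(9 - 4\right) 4}{3} = \frac{5 \cdot 4}{3} = \frac{1}{3} \cdot 20 = \frac{20}{3}$)
$\left(v{\left(-3 \right)} - 283\right) 1126 = \left(\frac{20}{3} - 283\right) 1126 = \left(- \frac{829}{3}\right) 1126 = - \frac{933454}{3}$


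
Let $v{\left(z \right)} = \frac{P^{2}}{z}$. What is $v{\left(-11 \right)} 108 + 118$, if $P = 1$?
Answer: $\frac{1190}{11} \approx 108.18$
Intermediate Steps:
$v{\left(z \right)} = \frac{1}{z}$ ($v{\left(z \right)} = \frac{1^{2}}{z} = 1 \frac{1}{z} = \frac{1}{z}$)
$v{\left(-11 \right)} 108 + 118 = \frac{1}{-11} \cdot 108 + 118 = \left(- \frac{1}{11}\right) 108 + 118 = - \frac{108}{11} + 118 = \frac{1190}{11}$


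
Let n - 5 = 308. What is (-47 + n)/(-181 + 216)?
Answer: 38/5 ≈ 7.6000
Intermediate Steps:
n = 313 (n = 5 + 308 = 313)
(-47 + n)/(-181 + 216) = (-47 + 313)/(-181 + 216) = 266/35 = 266*(1/35) = 38/5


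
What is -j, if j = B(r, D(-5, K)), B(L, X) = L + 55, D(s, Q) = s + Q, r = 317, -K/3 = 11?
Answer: -372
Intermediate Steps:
K = -33 (K = -3*11 = -33)
D(s, Q) = Q + s
B(L, X) = 55 + L
j = 372 (j = 55 + 317 = 372)
-j = -1*372 = -372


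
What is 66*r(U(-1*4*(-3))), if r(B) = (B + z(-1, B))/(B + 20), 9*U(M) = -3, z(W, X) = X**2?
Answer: -44/59 ≈ -0.74576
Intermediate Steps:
U(M) = -1/3 (U(M) = (1/9)*(-3) = -1/3)
r(B) = (B + B**2)/(20 + B) (r(B) = (B + B**2)/(B + 20) = (B + B**2)/(20 + B))
66*r(U(-1*4*(-3))) = 66*(-(1 - 1/3)/(3*(20 - 1/3))) = 66*(-1/3*2/3/59/3) = 66*(-1/3*3/59*2/3) = 66*(-2/177) = -44/59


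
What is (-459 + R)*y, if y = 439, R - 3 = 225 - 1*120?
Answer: -154089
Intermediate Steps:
R = 108 (R = 3 + (225 - 1*120) = 3 + (225 - 120) = 3 + 105 = 108)
(-459 + R)*y = (-459 + 108)*439 = -351*439 = -154089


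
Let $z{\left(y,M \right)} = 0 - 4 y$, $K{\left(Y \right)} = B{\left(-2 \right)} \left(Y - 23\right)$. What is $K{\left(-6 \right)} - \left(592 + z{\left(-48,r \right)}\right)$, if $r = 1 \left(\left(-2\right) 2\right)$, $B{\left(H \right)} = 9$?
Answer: $-1045$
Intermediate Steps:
$r = -4$ ($r = 1 \left(-4\right) = -4$)
$K{\left(Y \right)} = -207 + 9 Y$ ($K{\left(Y \right)} = 9 \left(Y - 23\right) = 9 \left(-23 + Y\right) = -207 + 9 Y$)
$z{\left(y,M \right)} = - 4 y$
$K{\left(-6 \right)} - \left(592 + z{\left(-48,r \right)}\right) = \left(-207 + 9 \left(-6\right)\right) - \left(592 - -192\right) = \left(-207 - 54\right) - \left(592 + 192\right) = -261 - 784 = -1045$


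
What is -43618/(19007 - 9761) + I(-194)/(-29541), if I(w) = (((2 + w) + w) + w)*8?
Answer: -207602983/45522681 ≈ -4.5604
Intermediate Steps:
I(w) = 16 + 24*w (I(w) = ((2 + 2*w) + w)*8 = (2 + 3*w)*8 = 16 + 24*w)
-43618/(19007 - 9761) + I(-194)/(-29541) = -43618/(19007 - 9761) + (16 + 24*(-194))/(-29541) = -43618/9246 + (16 - 4656)*(-1/29541) = -43618*1/9246 - 4640*(-1/29541) = -21809/4623 + 4640/29541 = -207602983/45522681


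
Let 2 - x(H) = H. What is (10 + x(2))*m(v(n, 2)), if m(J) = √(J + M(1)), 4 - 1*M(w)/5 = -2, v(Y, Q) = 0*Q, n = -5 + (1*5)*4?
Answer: 10*√30 ≈ 54.772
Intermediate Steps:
x(H) = 2 - H
n = 15 (n = -5 + 5*4 = -5 + 20 = 15)
v(Y, Q) = 0
M(w) = 30 (M(w) = 20 - 5*(-2) = 20 + 10 = 30)
m(J) = √(30 + J) (m(J) = √(J + 30) = √(30 + J))
(10 + x(2))*m(v(n, 2)) = (10 + (2 - 1*2))*√(30 + 0) = (10 + (2 - 2))*√30 = (10 + 0)*√30 = 10*√30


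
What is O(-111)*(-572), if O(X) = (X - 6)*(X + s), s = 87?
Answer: -1606176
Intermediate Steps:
O(X) = (-6 + X)*(87 + X) (O(X) = (X - 6)*(X + 87) = (-6 + X)*(87 + X))
O(-111)*(-572) = (-522 + (-111)**2 + 81*(-111))*(-572) = (-522 + 12321 - 8991)*(-572) = 2808*(-572) = -1606176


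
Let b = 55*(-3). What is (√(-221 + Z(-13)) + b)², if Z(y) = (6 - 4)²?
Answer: (165 - I*√217)² ≈ 27008.0 - 4861.2*I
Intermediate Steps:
Z(y) = 4 (Z(y) = 2² = 4)
b = -165
(√(-221 + Z(-13)) + b)² = (√(-221 + 4) - 165)² = (√(-217) - 165)² = (I*√217 - 165)² = (-165 + I*√217)²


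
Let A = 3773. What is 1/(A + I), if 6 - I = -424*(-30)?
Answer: -1/8941 ≈ -0.00011184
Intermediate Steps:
I = -12714 (I = 6 - (-424)*(-30) = 6 - 1*12720 = 6 - 12720 = -12714)
1/(A + I) = 1/(3773 - 12714) = 1/(-8941) = -1/8941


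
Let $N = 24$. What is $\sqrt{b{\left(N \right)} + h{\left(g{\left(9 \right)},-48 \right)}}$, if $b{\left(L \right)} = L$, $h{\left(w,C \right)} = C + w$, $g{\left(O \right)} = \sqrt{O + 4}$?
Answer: $\sqrt{-24 + \sqrt{13}} \approx 4.516 i$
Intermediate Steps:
$g{\left(O \right)} = \sqrt{4 + O}$
$\sqrt{b{\left(N \right)} + h{\left(g{\left(9 \right)},-48 \right)}} = \sqrt{24 - \left(48 - \sqrt{4 + 9}\right)} = \sqrt{24 - \left(48 - \sqrt{13}\right)} = \sqrt{-24 + \sqrt{13}}$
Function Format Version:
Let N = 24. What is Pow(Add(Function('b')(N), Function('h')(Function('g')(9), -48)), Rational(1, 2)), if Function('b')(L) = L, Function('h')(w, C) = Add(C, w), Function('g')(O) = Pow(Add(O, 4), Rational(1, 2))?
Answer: Pow(Add(-24, Pow(13, Rational(1, 2))), Rational(1, 2)) ≈ Mul(4.5160, I)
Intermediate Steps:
Function('g')(O) = Pow(Add(4, O), Rational(1, 2))
Pow(Add(Function('b')(N), Function('h')(Function('g')(9), -48)), Rational(1, 2)) = Pow(Add(24, Add(-48, Pow(Add(4, 9), Rational(1, 2)))), Rational(1, 2)) = Pow(Add(24, Add(-48, Pow(13, Rational(1, 2)))), Rational(1, 2)) = Pow(Add(-24, Pow(13, Rational(1, 2))), Rational(1, 2))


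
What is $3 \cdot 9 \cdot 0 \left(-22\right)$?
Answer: $0$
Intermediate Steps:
$3 \cdot 9 \cdot 0 \left(-22\right) = 3 \cdot 0 \left(-22\right) = 3 \cdot 0 = 0$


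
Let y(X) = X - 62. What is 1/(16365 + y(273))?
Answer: 1/16576 ≈ 6.0328e-5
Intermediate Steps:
y(X) = -62 + X
1/(16365 + y(273)) = 1/(16365 + (-62 + 273)) = 1/(16365 + 211) = 1/16576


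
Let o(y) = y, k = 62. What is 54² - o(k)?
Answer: 2854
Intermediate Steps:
54² - o(k) = 54² - 1*62 = 2916 - 62 = 2854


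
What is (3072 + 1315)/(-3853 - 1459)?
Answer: -4387/5312 ≈ -0.82587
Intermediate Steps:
(3072 + 1315)/(-3853 - 1459) = 4387/(-5312) = 4387*(-1/5312) = -4387/5312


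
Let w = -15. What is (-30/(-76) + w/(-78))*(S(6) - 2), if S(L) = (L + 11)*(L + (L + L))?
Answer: 2320/13 ≈ 178.46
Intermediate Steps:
S(L) = 3*L*(11 + L) (S(L) = (11 + L)*(L + 2*L) = (11 + L)*(3*L) = 3*L*(11 + L))
(-30/(-76) + w/(-78))*(S(6) - 2) = (-30/(-76) - 15/(-78))*(3*6*(11 + 6) - 2) = (-30*(-1/76) - 15*(-1/78))*(3*6*17 - 2) = (15/38 + 5/26)*(306 - 2) = (145/247)*304 = 2320/13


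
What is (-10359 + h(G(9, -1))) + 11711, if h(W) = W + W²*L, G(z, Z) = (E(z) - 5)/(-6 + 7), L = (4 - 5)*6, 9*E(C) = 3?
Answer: 3650/3 ≈ 1216.7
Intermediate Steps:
E(C) = ⅓ (E(C) = (⅑)*3 = ⅓)
L = -6 (L = -1*6 = -6)
G(z, Z) = -14/3 (G(z, Z) = (⅓ - 5)/(-6 + 7) = -14/3/1 = -14/3*1 = -14/3)
h(W) = W - 6*W² (h(W) = W + W²*(-6) = W - 6*W²)
(-10359 + h(G(9, -1))) + 11711 = (-10359 - 14*(1 - 6*(-14/3))/3) + 11711 = (-10359 - 14*(1 + 28)/3) + 11711 = (-10359 - 14/3*29) + 11711 = (-10359 - 406/3) + 11711 = -31483/3 + 11711 = 3650/3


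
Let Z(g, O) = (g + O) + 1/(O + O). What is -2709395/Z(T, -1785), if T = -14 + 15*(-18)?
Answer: 9672540150/7386331 ≈ 1309.5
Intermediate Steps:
T = -284 (T = -14 - 270 = -284)
Z(g, O) = O + g + 1/(2*O) (Z(g, O) = (O + g) + 1/(2*O) = O + g + 1/(2*O))
-2709395/Z(T, -1785) = -2709395/(-1785 - 284 + (1/2)/(-1785)) = -2709395/(-1785 - 284 + (1/2)*(-1/1785)) = -2709395/(-1785 - 284 - 1/3570) = -2709395/(-7386331/3570) = -2709395*(-3570/7386331) = 9672540150/7386331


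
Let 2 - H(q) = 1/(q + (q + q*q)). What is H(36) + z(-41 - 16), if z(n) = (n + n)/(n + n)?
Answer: 4103/1368 ≈ 2.9993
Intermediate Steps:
H(q) = 2 - 1/(q**2 + 2*q) (H(q) = 2 - 1/(q + (q + q*q)) = 2 - 1/(q + (q + q**2)) = 2 - 1/(q**2 + 2*q))
z(n) = 1 (z(n) = (2*n)/((2*n)) = (2*n)*(1/(2*n)) = 1)
H(36) + z(-41 - 16) = (-1 + 2*36**2 + 4*36)/(36*(2 + 36)) + 1 = (1/36)*(-1 + 2*1296 + 144)/38 + 1 = (1/36)*(1/38)*(-1 + 2592 + 144) + 1 = (1/36)*(1/38)*2735 + 1 = 2735/1368 + 1 = 4103/1368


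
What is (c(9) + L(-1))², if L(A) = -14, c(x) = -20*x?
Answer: 37636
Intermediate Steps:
(c(9) + L(-1))² = (-20*9 - 14)² = (-180 - 14)² = (-194)² = 37636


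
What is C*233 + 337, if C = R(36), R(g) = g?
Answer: 8725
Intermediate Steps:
C = 36
C*233 + 337 = 36*233 + 337 = 8388 + 337 = 8725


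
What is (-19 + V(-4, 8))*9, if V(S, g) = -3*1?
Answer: -198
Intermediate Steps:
V(S, g) = -3
(-19 + V(-4, 8))*9 = (-19 - 3)*9 = -22*9 = -198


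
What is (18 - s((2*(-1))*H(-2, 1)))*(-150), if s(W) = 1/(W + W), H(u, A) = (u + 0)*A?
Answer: -10725/4 ≈ -2681.3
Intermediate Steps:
H(u, A) = A*u (H(u, A) = u*A = A*u)
s(W) = 1/(2*W)
(18 - s((2*(-1))*H(-2, 1)))*(-150) = (18 - 1/(2*((2*(-1))*(1*(-2)))))*(-150) = (18 - 1/(2*((-2*(-2)))))*(-150) = (18 - 1/(2*4))*(-150) = (18 - 1*1/8)*(-150) = (18 - 1/8)*(-150) = (143/8)*(-150) = -10725/4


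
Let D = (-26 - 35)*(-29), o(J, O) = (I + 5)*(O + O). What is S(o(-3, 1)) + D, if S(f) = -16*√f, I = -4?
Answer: 1769 - 16*√2 ≈ 1746.4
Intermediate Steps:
o(J, O) = 2*O (o(J, O) = (-4 + 5)*(O + O) = 1*(2*O) = 2*O)
D = 1769 (D = -61*(-29) = 1769)
S(o(-3, 1)) + D = -16*√2 + 1769 = 1769 - 16*√2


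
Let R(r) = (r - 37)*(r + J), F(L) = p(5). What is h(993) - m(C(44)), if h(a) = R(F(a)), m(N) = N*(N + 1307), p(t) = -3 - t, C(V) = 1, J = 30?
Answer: -2298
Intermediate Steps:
F(L) = -8 (F(L) = -3 - 1*5 = -3 - 5 = -8)
m(N) = N*(1307 + N)
R(r) = (-37 + r)*(30 + r) (R(r) = (r - 37)*(r + 30) = (-37 + r)*(30 + r))
h(a) = -990 (h(a) = -1110 + (-8)² - 7*(-8) = -1110 + 64 + 56 = -990)
h(993) - m(C(44)) = -990 - (1307 + 1) = -990 - 1308 = -2298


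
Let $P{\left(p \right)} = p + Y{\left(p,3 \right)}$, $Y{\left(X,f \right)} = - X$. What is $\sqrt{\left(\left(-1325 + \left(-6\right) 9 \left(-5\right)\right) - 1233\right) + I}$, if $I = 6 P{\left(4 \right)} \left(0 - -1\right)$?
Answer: $4 i \sqrt{143} \approx 47.833 i$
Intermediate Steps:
$P{\left(p \right)} = 0$ ($P{\left(p \right)} = p - p = 0$)
$I = 0$ ($I = 6 \cdot 0 \left(0 - -1\right) = 0 \left(0 + 1\right) = 0 \cdot 1 = 0$)
$\sqrt{\left(\left(-1325 + \left(-6\right) 9 \left(-5\right)\right) - 1233\right) + I} = \sqrt{\left(\left(-1325 + \left(-6\right) 9 \left(-5\right)\right) - 1233\right) + 0} = \sqrt{\left(\left(-1325 - -270\right) - 1233\right) + 0} = \sqrt{\left(\left(-1325 + 270\right) - 1233\right) + 0} = \sqrt{\left(-1055 - 1233\right) + 0} = \sqrt{-2288 + 0} = \sqrt{-2288} = 4 i \sqrt{143}$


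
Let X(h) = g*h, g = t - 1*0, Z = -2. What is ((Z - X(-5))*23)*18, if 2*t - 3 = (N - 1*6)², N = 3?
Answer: 11592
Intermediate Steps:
t = 6 (t = 3/2 + (3 - 1*6)²/2 = 3/2 + (3 - 6)²/2 = 3/2 + (½)*(-3)² = 3/2 + (½)*9 = 3/2 + 9/2 = 6)
g = 6 (g = 6 - 1*0 = 6 + 0 = 6)
X(h) = 6*h
((Z - X(-5))*23)*18 = ((-2 - 6*(-5))*23)*18 = ((-2 - 1*(-30))*23)*18 = ((-2 + 30)*23)*18 = (28*23)*18 = 644*18 = 11592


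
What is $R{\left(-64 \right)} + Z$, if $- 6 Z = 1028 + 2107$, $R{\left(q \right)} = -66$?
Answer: $- \frac{1177}{2} \approx -588.5$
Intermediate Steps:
$Z = - \frac{1045}{2}$ ($Z = - \frac{1028 + 2107}{6} = \left(- \frac{1}{6}\right) 3135 = - \frac{1045}{2} \approx -522.5$)
$R{\left(-64 \right)} + Z = -66 - \frac{1045}{2} = - \frac{1177}{2}$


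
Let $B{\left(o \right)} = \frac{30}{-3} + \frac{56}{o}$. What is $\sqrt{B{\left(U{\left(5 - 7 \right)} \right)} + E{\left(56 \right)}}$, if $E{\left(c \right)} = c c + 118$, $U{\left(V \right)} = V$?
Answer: $4 \sqrt{201} \approx 56.71$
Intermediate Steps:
$E{\left(c \right)} = 118 + c^{2}$ ($E{\left(c \right)} = c^{2} + 118 = 118 + c^{2}$)
$B{\left(o \right)} = -10 + \frac{56}{o}$ ($B{\left(o \right)} = 30 \left(- \frac{1}{3}\right) + \frac{56}{o} = -10 + \frac{56}{o}$)
$\sqrt{B{\left(U{\left(5 - 7 \right)} \right)} + E{\left(56 \right)}} = \sqrt{\left(-10 + \frac{56}{5 - 7}\right) + \left(118 + 56^{2}\right)} = \sqrt{\left(-10 + \frac{56}{-2}\right) + \left(118 + 3136\right)} = \sqrt{\left(-10 + 56 \left(- \frac{1}{2}\right)\right) + 3254} = \sqrt{\left(-10 - 28\right) + 3254} = \sqrt{-38 + 3254} = \sqrt{3216} = 4 \sqrt{201}$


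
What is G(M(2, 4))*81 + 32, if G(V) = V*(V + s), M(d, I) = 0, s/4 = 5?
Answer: 32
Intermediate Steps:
s = 20 (s = 4*5 = 20)
G(V) = V*(20 + V) (G(V) = V*(V + 20) = V*(20 + V))
G(M(2, 4))*81 + 32 = (0*(20 + 0))*81 + 32 = (0*20)*81 + 32 = 0*81 + 32 = 0 + 32 = 32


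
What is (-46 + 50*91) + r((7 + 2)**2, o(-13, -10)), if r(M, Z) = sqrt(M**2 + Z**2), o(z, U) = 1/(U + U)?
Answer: 4504 + 13*sqrt(15529)/20 ≈ 4585.0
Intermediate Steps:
o(z, U) = 1/(2*U)
(-46 + 50*91) + r((7 + 2)**2, o(-13, -10)) = (-46 + 50*91) + sqrt(((7 + 2)**2)**2 + ((1/2)/(-10))**2) = (-46 + 4550) + sqrt((9**2)**2 + ((1/2)*(-1/10))**2) = 4504 + sqrt(81**2 + (-1/20)**2) = 4504 + sqrt(6561 + 1/400) = 4504 + sqrt(2624401/400) = 4504 + 13*sqrt(15529)/20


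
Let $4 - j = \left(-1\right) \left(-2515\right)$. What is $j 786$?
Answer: $-1973646$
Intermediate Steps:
$j = -2511$ ($j = 4 - \left(-1\right) \left(-2515\right) = 4 - 2515 = -2511$)
$j 786 = \left(-2511\right) 786 = -1973646$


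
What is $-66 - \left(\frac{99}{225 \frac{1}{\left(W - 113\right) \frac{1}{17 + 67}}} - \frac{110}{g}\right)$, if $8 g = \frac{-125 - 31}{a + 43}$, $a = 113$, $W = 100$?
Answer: $- \frac{1986457}{2100} \approx -945.93$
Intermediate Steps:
$g = - \frac{1}{8}$ ($g = \frac{\left(-125 - 31\right) \frac{1}{113 + 43}}{8} = \frac{\left(-156\right) \frac{1}{156}}{8} = \frac{1}{8} \left(-1\right) = - \frac{1}{8} \approx -0.125$)
$-66 - \left(\frac{99}{225 \frac{1}{\left(W - 113\right) \frac{1}{17 + 67}}} - \frac{110}{g}\right) = -66 - \left(\frac{99}{225 \frac{1}{\left(100 - 113\right) \frac{1}{17 + 67}}} - \frac{110}{- \frac{1}{8}}\right) = -66 - \left(\frac{99}{225 \frac{1}{\left(-13\right) \frac{1}{84}}} - -880\right) = -66 - \left(\frac{99}{225 \frac{1}{\left(-13\right) \frac{1}{84}}} + 880\right) = -66 - \left(\frac{99}{225 \frac{1}{- \frac{13}{84}}} + 880\right) = -66 - \left(\frac{99}{225 \left(- \frac{84}{13}\right)} + 880\right) = -66 - \left(\frac{99}{- \frac{18900}{13}} + 880\right) = -66 - \left(99 \left(- \frac{13}{18900}\right) + 880\right) = -66 - \left(- \frac{143}{2100} + 880\right) = -66 - \frac{1847857}{2100} = - \frac{1986457}{2100}$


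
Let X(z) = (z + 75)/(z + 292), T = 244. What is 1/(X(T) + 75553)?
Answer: 536/40496727 ≈ 1.3236e-5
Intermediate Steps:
X(z) = (75 + z)/(292 + z)
1/(X(T) + 75553) = 1/((75 + 244)/(292 + 244) + 75553) = 1/(319/536 + 75553) = 1/(40496727/536) = 536/40496727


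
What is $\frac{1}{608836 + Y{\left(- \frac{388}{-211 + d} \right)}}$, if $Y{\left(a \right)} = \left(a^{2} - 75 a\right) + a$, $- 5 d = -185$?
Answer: $\frac{7569}{4607068348} \approx 1.6429 \cdot 10^{-6}$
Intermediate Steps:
$d = 37$ ($d = \left(- \frac{1}{5}\right) \left(-185\right) = 37$)
$Y{\left(a \right)} = a^{2} - 74 a$
$\frac{1}{608836 + Y{\left(- \frac{388}{-211 + d} \right)}} = \frac{1}{608836 + - \frac{388}{-211 + 37} \left(-74 - \frac{388}{-211 + 37}\right)} = \frac{1}{608836 + - \frac{388}{-174} \left(-74 - \frac{388}{-174}\right)} = \frac{1}{608836 + \left(-388\right) \left(- \frac{1}{174}\right) \left(-74 - - \frac{194}{87}\right)} = \frac{1}{608836 + \frac{194 \left(-74 + \frac{194}{87}\right)}{87}} = \frac{1}{608836 + \frac{194}{87} \left(- \frac{6244}{87}\right)} = \frac{1}{608836 - \frac{1211336}{7569}} = \frac{1}{\frac{4607068348}{7569}} = \frac{7569}{4607068348}$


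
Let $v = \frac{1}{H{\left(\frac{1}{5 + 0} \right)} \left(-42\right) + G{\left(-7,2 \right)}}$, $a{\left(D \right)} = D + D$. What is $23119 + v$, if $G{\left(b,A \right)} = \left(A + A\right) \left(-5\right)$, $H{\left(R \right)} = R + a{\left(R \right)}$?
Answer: $\frac{5224889}{226} \approx 23119.0$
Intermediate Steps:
$a{\left(D \right)} = 2 D$
$H{\left(R \right)} = 3 R$ ($H{\left(R \right)} = R + 2 R = 3 R$)
$G{\left(b,A \right)} = - 10 A$ ($G{\left(b,A \right)} = 2 A \left(-5\right) = - 10 A$)
$v = - \frac{5}{226}$ ($v = \frac{1}{\frac{3}{5 + 0} \left(-42\right) - 20} = \frac{1}{\frac{3}{5} \left(-42\right) - 20} = \frac{1}{- \frac{126}{5} - 20} = \frac{1}{- \frac{226}{5}} = - \frac{5}{226} \approx -0.022124$)
$23119 + v = 23119 - \frac{5}{226} = \frac{5224889}{226}$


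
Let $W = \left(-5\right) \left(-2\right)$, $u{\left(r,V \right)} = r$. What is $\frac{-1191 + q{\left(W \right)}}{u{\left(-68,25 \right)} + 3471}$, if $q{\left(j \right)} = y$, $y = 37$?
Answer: $- \frac{1154}{3403} \approx -0.33911$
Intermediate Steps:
$W = 10$
$q{\left(j \right)} = 37$
$\frac{-1191 + q{\left(W \right)}}{u{\left(-68,25 \right)} + 3471} = \frac{-1191 + 37}{-68 + 3471} = - \frac{1154}{3403}$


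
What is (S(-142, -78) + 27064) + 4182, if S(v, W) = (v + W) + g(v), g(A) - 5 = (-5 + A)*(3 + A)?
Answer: 51464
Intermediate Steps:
g(A) = 5 + (-5 + A)*(3 + A)
S(v, W) = -10 + W + v**2 - v (S(v, W) = (v + W) + (-10 + v**2 - 2*v) = (W + v) + (-10 + v**2 - 2*v) = -10 + W + v**2 - v)
(S(-142, -78) + 27064) + 4182 = ((-10 - 78 + (-142)**2 - 1*(-142)) + 27064) + 4182 = ((-10 - 78 + 20164 + 142) + 27064) + 4182 = (20218 + 27064) + 4182 = 47282 + 4182 = 51464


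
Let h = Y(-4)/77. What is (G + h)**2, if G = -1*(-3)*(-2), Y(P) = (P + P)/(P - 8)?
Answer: 1915456/53361 ≈ 35.896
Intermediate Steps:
Y(P) = 2*P/(-8 + P) (Y(P) = (2*P)/(-8 + P) = 2*P/(-8 + P))
h = 2/231 (h = (2*(-4)/(-8 - 4))/77 = (2*(-4)/(-12))*(1/77) = (2*(-4)*(-1/12))*(1/77) = (2/3)*(1/77) = 2/231 ≈ 0.0086580)
G = -6 (G = 3*(-2) = -6)
(G + h)**2 = (-6 + 2/231)**2 = (-1384/231)**2 = 1915456/53361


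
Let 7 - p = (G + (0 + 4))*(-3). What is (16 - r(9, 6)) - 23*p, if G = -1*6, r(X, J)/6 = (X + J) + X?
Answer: -151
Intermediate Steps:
r(X, J) = 6*J + 12*X (r(X, J) = 6*((X + J) + X) = 6*((J + X) + X) = 6*(J + 2*X) = 6*J + 12*X)
G = -6
p = 1 (p = 7 - (-6 + (0 + 4))*(-3) = 7 - (-6 + 4)*(-3) = 7 - (-2)*(-3) = 7 - 1*6 = 7 - 6 = 1)
(16 - r(9, 6)) - 23*p = (16 - (6*6 + 12*9)) - 23*1 = (16 - (36 + 108)) - 23 = (16 - 1*144) - 23 = (16 - 144) - 23 = -128 - 23 = -151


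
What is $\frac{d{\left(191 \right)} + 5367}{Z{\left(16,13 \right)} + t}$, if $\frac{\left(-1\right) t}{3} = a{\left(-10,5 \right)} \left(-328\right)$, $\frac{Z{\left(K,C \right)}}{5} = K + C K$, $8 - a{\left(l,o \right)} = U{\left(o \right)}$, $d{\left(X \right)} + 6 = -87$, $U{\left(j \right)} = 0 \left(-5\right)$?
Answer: $\frac{2637}{4496} \approx 0.58652$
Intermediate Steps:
$U{\left(j \right)} = 0$
$d{\left(X \right)} = -93$ ($d{\left(X \right)} = -6 - 87 = -93$)
$a{\left(l,o \right)} = 8$ ($a{\left(l,o \right)} = 8 - 0 = 8 + 0 = 8$)
$Z{\left(K,C \right)} = 5 K + 5 C K$ ($Z{\left(K,C \right)} = 5 \left(K + C K\right) = 5 K + 5 C K$)
$t = 7872$ ($t = - 3 \cdot 8 \left(-328\right) = \left(-3\right) \left(-2624\right) = 7872$)
$\frac{d{\left(191 \right)} + 5367}{Z{\left(16,13 \right)} + t} = \frac{-93 + 5367}{5 \cdot 16 \left(1 + 13\right) + 7872} = \frac{5274}{5 \cdot 16 \cdot 14 + 7872} = \frac{5274}{1120 + 7872} = \frac{5274}{8992} = 5274 \cdot \frac{1}{8992} = \frac{2637}{4496}$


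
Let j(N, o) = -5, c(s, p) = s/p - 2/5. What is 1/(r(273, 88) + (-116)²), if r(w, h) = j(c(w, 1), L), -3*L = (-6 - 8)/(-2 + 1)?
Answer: 1/13451 ≈ 7.4344e-5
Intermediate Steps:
L = -14/3 (L = -(-6 - 8)/(3*(-2 + 1)) = -(-14)/(3*(-1)) = -(-14)*(-1)/3 = -⅓*14 = -14/3 ≈ -4.6667)
c(s, p) = -⅖ + s/p (c(s, p) = s/p - 2*⅕ = s/p - ⅖ = -⅖ + s/p)
r(w, h) = -5
1/(r(273, 88) + (-116)²) = 1/(-5 + (-116)²) = 1/(-5 + 13456) = 1/13451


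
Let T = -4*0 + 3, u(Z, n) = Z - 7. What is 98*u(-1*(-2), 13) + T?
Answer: -487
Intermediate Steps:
u(Z, n) = -7 + Z
T = 3 (T = 0 + 3 = 3)
98*u(-1*(-2), 13) + T = 98*(-7 - 1*(-2)) + 3 = 98*(-7 + 2) + 3 = 98*(-5) + 3 = -490 + 3 = -487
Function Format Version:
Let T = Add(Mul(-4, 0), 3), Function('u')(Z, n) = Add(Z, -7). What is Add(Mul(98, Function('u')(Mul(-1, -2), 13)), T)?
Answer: -487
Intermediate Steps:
Function('u')(Z, n) = Add(-7, Z)
T = 3 (T = Add(0, 3) = 3)
Add(Mul(98, Function('u')(Mul(-1, -2), 13)), T) = Add(Mul(98, Add(-7, Mul(-1, -2))), 3) = Add(Mul(98, Add(-7, 2)), 3) = Add(Mul(98, -5), 3) = Add(-490, 3) = -487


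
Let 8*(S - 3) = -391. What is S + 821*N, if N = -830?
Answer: -5451807/8 ≈ -6.8148e+5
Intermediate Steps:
S = -367/8 (S = 3 + (⅛)*(-391) = 3 - 391/8 = -367/8 ≈ -45.875)
S + 821*N = -367/8 + 821*(-830) = -367/8 - 681430 = -5451807/8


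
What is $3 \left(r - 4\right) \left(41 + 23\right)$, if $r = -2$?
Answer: $-1152$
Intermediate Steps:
$3 \left(r - 4\right) \left(41 + 23\right) = 3 \left(-2 - 4\right) \left(41 + 23\right) = 3 \left(-6\right) 64 = \left(-18\right) 64 = -1152$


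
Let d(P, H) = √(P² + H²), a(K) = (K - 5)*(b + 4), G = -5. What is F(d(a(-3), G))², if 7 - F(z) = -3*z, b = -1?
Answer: 5458 + 42*√601 ≈ 6487.6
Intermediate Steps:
a(K) = -15 + 3*K (a(K) = (K - 5)*(-1 + 4) = (-5 + K)*3 = -15 + 3*K)
d(P, H) = √(H² + P²)
F(z) = 7 + 3*z (F(z) = 7 - (-3)*z = 7 + 3*z)
F(d(a(-3), G))² = (7 + 3*√((-5)² + (-15 + 3*(-3))²))² = (7 + 3*√(25 + (-15 - 9)²))² = (7 + 3*√(25 + (-24)²))² = (7 + 3*√(25 + 576))² = (7 + 3*√601)²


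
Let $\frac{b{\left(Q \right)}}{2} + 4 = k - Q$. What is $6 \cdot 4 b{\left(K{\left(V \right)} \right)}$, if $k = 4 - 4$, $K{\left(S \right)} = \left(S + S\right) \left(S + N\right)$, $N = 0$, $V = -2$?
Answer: $-576$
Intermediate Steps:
$K{\left(S \right)} = 2 S^{2}$ ($K{\left(S \right)} = \left(S + S\right) \left(S + 0\right) = 2 S S = 2 S^{2}$)
$k = 0$ ($k = 4 - 4 = 0$)
$b{\left(Q \right)} = -8 - 2 Q$ ($b{\left(Q \right)} = -8 + 2 \left(0 - Q\right) = -8 + 2 \left(- Q\right) = -8 - 2 Q$)
$6 \cdot 4 b{\left(K{\left(V \right)} \right)} = 6 \cdot 4 \left(-8 - 2 \cdot 2 \left(-2\right)^{2}\right) = 24 \left(-8 - 2 \cdot 2 \cdot 4\right) = 24 \left(-8 - 16\right) = 24 \left(-24\right) = -576$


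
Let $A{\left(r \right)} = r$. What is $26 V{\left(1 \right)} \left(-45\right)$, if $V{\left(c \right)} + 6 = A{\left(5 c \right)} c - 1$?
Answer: $2340$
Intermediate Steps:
$V{\left(c \right)} = -7 + 5 c^{2}$ ($V{\left(c \right)} = -6 + \left(5 c c - 1\right) = -6 + \left(5 c^{2} - 1\right) = -6 + \left(-1 + 5 c^{2}\right) = -7 + 5 c^{2}$)
$26 V{\left(1 \right)} \left(-45\right) = 26 \left(-7 + 5 \cdot 1^{2}\right) \left(-45\right) = 26 \left(-7 + 5 \cdot 1\right) \left(-45\right) = 26 \left(-7 + 5\right) \left(-45\right) = 26 \left(-2\right) \left(-45\right) = \left(-52\right) \left(-45\right) = 2340$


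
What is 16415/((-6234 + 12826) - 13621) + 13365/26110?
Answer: -66930613/36705438 ≈ -1.8235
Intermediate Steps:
16415/((-6234 + 12826) - 13621) + 13365/26110 = 16415/(6592 - 13621) + 13365*(1/26110) = 16415/(-7029) + 2673/5222 = 16415*(-1/7029) + 2673/5222 = -16415/7029 + 2673/5222 = -66930613/36705438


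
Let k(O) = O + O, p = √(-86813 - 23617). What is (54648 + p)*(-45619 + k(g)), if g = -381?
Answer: -2534628888 - 139143*I*√12270 ≈ -2.5346e+9 - 1.5413e+7*I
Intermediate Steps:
p = 3*I*√12270 (p = √(-110430) = 3*I*√12270 ≈ 332.31*I)
k(O) = 2*O
(54648 + p)*(-45619 + k(g)) = (54648 + 3*I*√12270)*(-45619 + 2*(-381)) = (54648 + 3*I*√12270)*(-45619 - 762) = (54648 + 3*I*√12270)*(-46381) = -2534628888 - 139143*I*√12270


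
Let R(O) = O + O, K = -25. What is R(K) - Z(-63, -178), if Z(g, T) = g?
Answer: 13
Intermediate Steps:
R(O) = 2*O
R(K) - Z(-63, -178) = 2*(-25) - 1*(-63) = -50 + 63 = 13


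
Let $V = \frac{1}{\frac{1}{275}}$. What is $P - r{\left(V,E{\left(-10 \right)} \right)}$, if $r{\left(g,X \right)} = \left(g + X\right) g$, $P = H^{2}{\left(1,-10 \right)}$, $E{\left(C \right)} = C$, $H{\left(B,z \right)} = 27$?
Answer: $-72146$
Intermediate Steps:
$V = 275$ ($V = \frac{1}{\frac{1}{275}} = 275$)
$P = 729$ ($P = 27^{2} = 729$)
$r{\left(g,X \right)} = g \left(X + g\right)$ ($r{\left(g,X \right)} = \left(X + g\right) g = g \left(X + g\right)$)
$P - r{\left(V,E{\left(-10 \right)} \right)} = 729 - 275 \left(-10 + 275\right) = 729 - 275 \cdot 265 = 729 - 72875 = -72146$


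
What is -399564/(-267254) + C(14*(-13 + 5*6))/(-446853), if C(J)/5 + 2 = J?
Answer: 89115506186/59711625831 ≈ 1.4924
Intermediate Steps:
C(J) = -10 + 5*J
-399564/(-267254) + C(14*(-13 + 5*6))/(-446853) = -399564/(-267254) + (-10 + 5*(14*(-13 + 5*6)))/(-446853) = -399564*(-1/267254) + (-10 + 5*(14*(-13 + 30)))*(-1/446853) = 199782/133627 + (-10 + 5*(14*17))*(-1/446853) = 199782/133627 + (-10 + 5*238)*(-1/446853) = 199782/133627 + (-10 + 1190)*(-1/446853) = 199782/133627 + 1180*(-1/446853) = 199782/133627 - 1180/446853 = 89115506186/59711625831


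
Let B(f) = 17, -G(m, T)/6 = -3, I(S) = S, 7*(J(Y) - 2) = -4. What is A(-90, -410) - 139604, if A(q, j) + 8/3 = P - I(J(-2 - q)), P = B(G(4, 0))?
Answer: -2931413/21 ≈ -1.3959e+5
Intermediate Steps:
J(Y) = 10/7 (J(Y) = 2 + (⅐)*(-4) = 2 - 4/7 = 10/7)
G(m, T) = 18 (G(m, T) = -6*(-3) = 18)
P = 17
A(q, j) = 271/21 (A(q, j) = -8/3 + (17 - 1*10/7) = -8/3 + (17 - 10/7) = -8/3 + 109/7 = 271/21)
A(-90, -410) - 139604 = 271/21 - 139604 = -2931413/21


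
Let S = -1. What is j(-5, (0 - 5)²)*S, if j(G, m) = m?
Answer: -25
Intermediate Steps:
j(-5, (0 - 5)²)*S = (0 - 5)²*(-1) = (-5)²*(-1) = 25*(-1) = -25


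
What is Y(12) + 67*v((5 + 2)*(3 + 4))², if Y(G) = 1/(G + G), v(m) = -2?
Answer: 6433/24 ≈ 268.04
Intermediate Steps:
Y(G) = 1/(2*G)
Y(12) + 67*v((5 + 2)*(3 + 4))² = (½)/12 + 67*(-2)² = (½)*(1/12) + 67*4 = 1/24 + 268 = 6433/24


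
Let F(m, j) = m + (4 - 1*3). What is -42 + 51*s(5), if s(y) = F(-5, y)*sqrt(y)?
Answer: -42 - 204*sqrt(5) ≈ -498.16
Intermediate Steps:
F(m, j) = 1 + m (F(m, j) = m + (4 - 3) = m + 1 = 1 + m)
s(y) = -4*sqrt(y) (s(y) = (1 - 5)*sqrt(y) = -4*sqrt(y))
-42 + 51*s(5) = -42 + 51*(-4*sqrt(5)) = -42 - 204*sqrt(5)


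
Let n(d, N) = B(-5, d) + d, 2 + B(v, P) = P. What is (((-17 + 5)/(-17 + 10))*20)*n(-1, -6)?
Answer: -960/7 ≈ -137.14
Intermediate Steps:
B(v, P) = -2 + P
n(d, N) = -2 + 2*d (n(d, N) = (-2 + d) + d = -2 + 2*d)
(((-17 + 5)/(-17 + 10))*20)*n(-1, -6) = (((-17 + 5)/(-17 + 10))*20)*(-2 + 2*(-1)) = (-12/(-7)*20)*(-2 - 2) = (-12*(-1/7)*20)*(-4) = ((12/7)*20)*(-4) = (240/7)*(-4) = -960/7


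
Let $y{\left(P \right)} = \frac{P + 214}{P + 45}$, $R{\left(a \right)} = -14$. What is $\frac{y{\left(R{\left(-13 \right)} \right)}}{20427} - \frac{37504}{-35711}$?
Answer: $\frac{23756062648}{22613526507} \approx 1.0505$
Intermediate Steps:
$y{\left(P \right)} = \frac{214 + P}{45 + P}$
$\frac{y{\left(R{\left(-13 \right)} \right)}}{20427} - \frac{37504}{-35711} = \frac{\frac{1}{45 - 14} \left(214 - 14\right)}{20427} - \frac{37504}{-35711} = \frac{1}{31} \cdot 200 \cdot \frac{1}{20427} - - \frac{37504}{35711} = \frac{1}{31} \cdot 200 \cdot \frac{1}{20427} + \frac{37504}{35711} = \frac{200}{31} \cdot \frac{1}{20427} + \frac{37504}{35711} = \frac{200}{633237} + \frac{37504}{35711} = \frac{23756062648}{22613526507}$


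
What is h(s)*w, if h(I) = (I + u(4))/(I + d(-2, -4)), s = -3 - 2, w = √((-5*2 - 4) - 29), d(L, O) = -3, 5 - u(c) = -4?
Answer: -I*√43/2 ≈ -3.2787*I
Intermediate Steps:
u(c) = 9 (u(c) = 5 - 1*(-4) = 5 + 4 = 9)
w = I*√43 (w = √((-10 - 4) - 29) = √(-14 - 29) = √(-43) = I*√43 ≈ 6.5574*I)
s = -5
h(I) = (9 + I)/(-3 + I) (h(I) = (I + 9)/(I - 3) = (9 + I)/(-3 + I))
h(s)*w = ((9 - 5)/(-3 - 5))*(I*√43) = (4/(-8))*(I*√43) = (-⅛*4)*(I*√43) = -I*√43/2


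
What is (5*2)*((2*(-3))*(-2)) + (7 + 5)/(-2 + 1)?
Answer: 108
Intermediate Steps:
(5*2)*((2*(-3))*(-2)) + (7 + 5)/(-2 + 1) = 10*(-6*(-2)) + 12/(-1) = 10*12 + 12*(-1) = 120 - 12 = 108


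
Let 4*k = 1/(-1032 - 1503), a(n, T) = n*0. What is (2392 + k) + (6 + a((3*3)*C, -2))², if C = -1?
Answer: 24619919/10140 ≈ 2428.0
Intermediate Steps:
a(n, T) = 0
k = -1/10140 (k = 1/(4*(-1032 - 1503)) = (¼)/(-2535) = (¼)*(-1/2535) = -1/10140 ≈ -9.8619e-5)
(2392 + k) + (6 + a((3*3)*C, -2))² = (2392 - 1/10140) + (6 + 0)² = 24254879/10140 + 6² = 24254879/10140 + 36 = 24619919/10140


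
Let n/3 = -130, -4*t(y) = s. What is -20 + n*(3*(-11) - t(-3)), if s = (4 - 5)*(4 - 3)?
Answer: 25895/2 ≈ 12948.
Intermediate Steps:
s = -1 (s = -1*1 = -1)
t(y) = ¼ (t(y) = -¼*(-1) = ¼)
n = -390 (n = 3*(-130) = -390)
-20 + n*(3*(-11) - t(-3)) = -20 - 390*(3*(-11) - 1*¼) = -20 - 390*(-33 - ¼) = -20 - 390*(-133/4) = -20 + 25935/2 = 25895/2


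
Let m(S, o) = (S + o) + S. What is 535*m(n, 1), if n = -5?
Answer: -4815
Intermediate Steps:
m(S, o) = o + 2*S
535*m(n, 1) = 535*(1 + 2*(-5)) = 535*(1 - 10) = 535*(-9) = -4815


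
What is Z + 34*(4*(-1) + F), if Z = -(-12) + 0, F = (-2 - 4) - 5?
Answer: -498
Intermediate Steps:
F = -11 (F = -6 - 5 = -11)
Z = 12 (Z = -4*(-3) + 0 = 12 + 0 = 12)
Z + 34*(4*(-1) + F) = 12 + 34*(4*(-1) - 11) = 12 + 34*(-4 - 11) = 12 + 34*(-15) = 12 - 510 = -498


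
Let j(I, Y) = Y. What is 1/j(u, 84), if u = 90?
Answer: 1/84 ≈ 0.011905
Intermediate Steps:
1/j(u, 84) = 1/84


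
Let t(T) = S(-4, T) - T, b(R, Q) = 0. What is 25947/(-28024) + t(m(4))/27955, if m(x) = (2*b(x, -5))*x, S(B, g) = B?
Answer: -23401951/25271320 ≈ -0.92603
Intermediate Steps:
m(x) = 0 (m(x) = (2*0)*x = 0*x = 0)
t(T) = -4 - T
25947/(-28024) + t(m(4))/27955 = 25947/(-28024) + (-4 - 1*0)/27955 = 25947*(-1/28024) + (-4 + 0)*(1/27955) = -837/904 - 4*1/27955 = -837/904 - 4/27955 = -23401951/25271320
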